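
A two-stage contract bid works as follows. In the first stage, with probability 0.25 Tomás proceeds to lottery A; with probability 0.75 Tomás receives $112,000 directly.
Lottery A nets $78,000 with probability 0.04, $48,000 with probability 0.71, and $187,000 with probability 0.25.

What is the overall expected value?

$104,987.50

EV(A) = 0.04 × 78000 + 0.71 × 48000 + 0.25 × 187000 = 3120 + 34080 + 46750 = 83950
Branch B: 112000 (certain)
Overall = 0.25 × 83950 + 0.75 × 112000 = 20987.5 + 84000 = 104987.5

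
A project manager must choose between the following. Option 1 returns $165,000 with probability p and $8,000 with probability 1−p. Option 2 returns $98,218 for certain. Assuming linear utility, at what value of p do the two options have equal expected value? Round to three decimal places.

p = 0.575

p·165000 + (1−p)·8000 = 98218
157000p + 8000 = 98218
p = (98218 − 8000) / 157000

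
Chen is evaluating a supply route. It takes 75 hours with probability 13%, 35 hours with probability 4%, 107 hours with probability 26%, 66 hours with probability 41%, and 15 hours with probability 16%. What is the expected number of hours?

EV = 0.13 × 75 + 0.04 × 35 + 0.26 × 107 + 0.41 × 66 + 0.16 × 15 = 9.75 + 1.4 + 27.82 + 27.06 + 2.4 = 68.43

68.43 hours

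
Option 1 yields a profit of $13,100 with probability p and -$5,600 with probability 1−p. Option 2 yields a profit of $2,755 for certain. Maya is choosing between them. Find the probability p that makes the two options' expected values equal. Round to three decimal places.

p·13100 + (1−p)·(-5600) = 2755
18700p − 5600 = 2755
p = (2755 + 5600) / 18700

p = 0.447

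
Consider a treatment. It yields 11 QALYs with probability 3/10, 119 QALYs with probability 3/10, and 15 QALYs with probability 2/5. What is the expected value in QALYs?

45 QALYs

EV = 3/10 × 11 + 3/10 × 119 + 2/5 × 15 = 3.3 + 35.7 + 6 = 45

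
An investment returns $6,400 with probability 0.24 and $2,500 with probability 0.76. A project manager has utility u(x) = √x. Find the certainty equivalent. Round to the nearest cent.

$3,271.84

E[u] = 0.24·√6400 + 0.76·√2500 = 0.24·80 + 0.76·50 = 57.2
CE = (57.2)² = 3271.84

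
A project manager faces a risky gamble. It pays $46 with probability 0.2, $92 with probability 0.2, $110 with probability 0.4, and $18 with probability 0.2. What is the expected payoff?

$75.20

EV = 0.2 × 46 + 0.2 × 92 + 0.4 × 110 + 0.2 × 18 = 9.2 + 18.4 + 44 + 3.6 = 75.2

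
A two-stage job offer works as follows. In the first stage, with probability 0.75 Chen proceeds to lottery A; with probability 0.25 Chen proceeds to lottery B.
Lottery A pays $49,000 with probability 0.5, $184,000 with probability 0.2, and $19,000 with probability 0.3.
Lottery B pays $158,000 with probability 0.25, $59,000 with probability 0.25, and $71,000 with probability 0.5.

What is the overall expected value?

$72,687.50

EV(A) = 0.5 × 49000 + 0.2 × 184000 + 0.3 × 19000 = 24500 + 36800 + 5700 = 67000
EV(B) = 0.25 × 158000 + 0.25 × 59000 + 0.5 × 71000 = 39500 + 14750 + 35500 = 89750
Overall = 0.75 × 67000 + 0.25 × 89750 = 50250 + 22437.5 = 72687.5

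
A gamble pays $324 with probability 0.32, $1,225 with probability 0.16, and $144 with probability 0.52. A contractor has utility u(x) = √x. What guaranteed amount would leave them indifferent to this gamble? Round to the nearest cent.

$309.76

E[u] = 0.32·√324 + 0.16·√1225 + 0.52·√144 = 0.32·18 + 0.16·35 + 0.52·12 = 17.6
CE = (17.6)² = 309.76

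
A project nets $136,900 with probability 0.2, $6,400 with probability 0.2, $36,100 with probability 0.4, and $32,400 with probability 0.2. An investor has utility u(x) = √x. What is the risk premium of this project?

$8,776

E[u] = 0.2·√136900 + 0.2·√6400 + 0.4·√36100 + 0.2·√32400 = 0.2·370 + 0.2·80 + 0.4·190 + 0.2·180 = 202
CE = (202)² = 40804
Risk premium = EV − CE = 49580 − 40804 = 8776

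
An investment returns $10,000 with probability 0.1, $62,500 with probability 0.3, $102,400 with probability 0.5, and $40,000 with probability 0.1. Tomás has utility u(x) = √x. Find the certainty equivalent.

$70,225

E[u] = 0.1·√10000 + 0.3·√62500 + 0.5·√102400 + 0.1·√40000 = 0.1·100 + 0.3·250 + 0.5·320 + 0.1·200 = 265
CE = (265)² = 70225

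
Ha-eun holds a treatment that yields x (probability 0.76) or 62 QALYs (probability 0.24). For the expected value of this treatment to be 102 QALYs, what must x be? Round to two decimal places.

0.76·x + 0.24·62 = 102
0.76·x = 102 − 14.88 = 87.12
x = 87.12 / 0.76 = 114.6316

x = 114.63 QALYs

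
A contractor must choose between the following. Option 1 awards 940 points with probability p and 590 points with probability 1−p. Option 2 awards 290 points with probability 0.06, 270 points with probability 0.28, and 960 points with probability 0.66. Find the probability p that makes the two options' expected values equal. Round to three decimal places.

EV(Option 2) = 0.06 × 290 + 0.28 × 270 + 0.66 × 960 = 17.4 + 75.6 + 633.6 = 726.6
p·940 + (1−p)·590 = 726.6
350p + 590 = 726.6
p = (726.6 − 590) / 350

p = 0.390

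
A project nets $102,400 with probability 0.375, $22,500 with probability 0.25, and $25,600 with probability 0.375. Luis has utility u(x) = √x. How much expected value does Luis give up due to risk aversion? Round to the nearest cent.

$6,318.75

E[u] = 0.375·√102400 + 0.25·√22500 + 0.375·√25600 = 0.375·320 + 0.25·150 + 0.375·160 = 217.5
CE = (217.5)² = 47306.25
Risk premium = EV − CE = 53625 − 47306.25 = 6318.75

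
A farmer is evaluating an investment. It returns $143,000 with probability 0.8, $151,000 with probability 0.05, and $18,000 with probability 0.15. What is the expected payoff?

EV = 0.8 × 143000 + 0.05 × 151000 + 0.15 × 18000 = 114400 + 7550 + 2700 = 124650

$124,650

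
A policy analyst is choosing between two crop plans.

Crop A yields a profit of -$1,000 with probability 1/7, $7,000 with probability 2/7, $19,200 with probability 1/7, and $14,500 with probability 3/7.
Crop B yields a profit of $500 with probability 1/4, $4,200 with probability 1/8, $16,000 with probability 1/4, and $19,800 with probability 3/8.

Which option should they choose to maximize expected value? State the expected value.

Crop A = 1/7 × (-1000) + 2/7 × 7000 + 1/7 × 19200 + 3/7 × 14500 = -142.8571 + 2000 + 2742.8571 + 6214.2857 = 10814.2857
Crop B = 1/4 × 500 + 1/8 × 4200 + 1/4 × 16000 + 3/8 × 19800 = 125 + 525 + 4000 + 7425 = 12075

Crop B ($12,075)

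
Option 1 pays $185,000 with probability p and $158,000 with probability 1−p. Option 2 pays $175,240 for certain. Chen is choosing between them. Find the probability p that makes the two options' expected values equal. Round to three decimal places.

p·185000 + (1−p)·158000 = 175240
27000p + 158000 = 175240
p = (175240 − 158000) / 27000

p = 0.639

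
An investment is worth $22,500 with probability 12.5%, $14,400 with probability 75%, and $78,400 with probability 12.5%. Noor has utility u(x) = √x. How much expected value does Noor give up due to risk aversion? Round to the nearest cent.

$2,748.44

E[u] = 0.125·√22500 + 0.75·√14400 + 0.125·√78400 = 0.125·150 + 0.75·120 + 0.125·280 = 143.75
CE = (143.75)² = 20664.0625
Risk premium = EV − CE = 23412.5 − 20664.0625 = 2748.4375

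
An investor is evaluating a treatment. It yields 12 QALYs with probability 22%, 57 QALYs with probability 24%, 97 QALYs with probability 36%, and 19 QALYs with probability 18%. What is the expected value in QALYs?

EV = 0.22 × 12 + 0.24 × 57 + 0.36 × 97 + 0.18 × 19 = 2.64 + 13.68 + 34.92 + 3.42 = 54.66

54.66 QALYs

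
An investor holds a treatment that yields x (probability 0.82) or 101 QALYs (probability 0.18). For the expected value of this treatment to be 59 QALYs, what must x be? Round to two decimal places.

x = 49.78 QALYs

0.82·x + 0.18·101 = 59
0.82·x = 59 − 18.18 = 40.82
x = 40.82 / 0.82 = 49.7805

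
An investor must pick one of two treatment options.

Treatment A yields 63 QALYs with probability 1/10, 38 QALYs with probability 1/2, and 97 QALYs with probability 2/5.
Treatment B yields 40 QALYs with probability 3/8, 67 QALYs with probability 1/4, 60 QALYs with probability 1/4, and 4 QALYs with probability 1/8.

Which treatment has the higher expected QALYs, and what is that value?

Treatment A (64.1 QALYs)

Treatment A = 1/10 × 63 + 1/2 × 38 + 2/5 × 97 = 6.3 + 19 + 38.8 = 64.1
Treatment B = 3/8 × 40 + 1/4 × 67 + 1/4 × 60 + 1/8 × 4 = 15 + 16.75 + 15 + 0.5 = 47.25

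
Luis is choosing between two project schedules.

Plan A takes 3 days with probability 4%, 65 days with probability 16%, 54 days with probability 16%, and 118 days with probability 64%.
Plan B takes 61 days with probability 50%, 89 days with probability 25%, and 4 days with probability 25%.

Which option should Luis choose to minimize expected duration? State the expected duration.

Plan B (53.75 days)

Plan A = 0.04 × 3 + 0.16 × 65 + 0.16 × 54 + 0.64 × 118 = 0.12 + 10.4 + 8.64 + 75.52 = 94.68
Plan B = 0.5 × 61 + 0.25 × 89 + 0.25 × 4 = 30.5 + 22.25 + 1 = 53.75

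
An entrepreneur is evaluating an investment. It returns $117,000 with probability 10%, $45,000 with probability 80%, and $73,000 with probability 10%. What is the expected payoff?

EV = 0.1 × 117000 + 0.8 × 45000 + 0.1 × 73000 = 11700 + 36000 + 7300 = 55000

$55,000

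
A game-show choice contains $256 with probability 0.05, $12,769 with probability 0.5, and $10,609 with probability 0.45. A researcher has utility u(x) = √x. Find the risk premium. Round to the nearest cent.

$428.03

E[u] = 0.05·√256 + 0.5·√12769 + 0.45·√10609 = 0.05·16 + 0.5·113 + 0.45·103 = 103.65
CE = (103.65)² = 10743.3225
Risk premium = EV − CE = 11171.35 − 10743.3225 = 428.0275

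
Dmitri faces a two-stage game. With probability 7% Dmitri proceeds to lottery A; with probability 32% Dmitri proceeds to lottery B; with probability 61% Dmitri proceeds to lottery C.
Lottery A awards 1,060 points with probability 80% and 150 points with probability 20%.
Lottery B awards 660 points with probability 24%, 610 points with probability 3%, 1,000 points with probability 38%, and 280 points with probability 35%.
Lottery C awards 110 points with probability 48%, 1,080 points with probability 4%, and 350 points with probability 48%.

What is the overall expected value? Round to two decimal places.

EV(A) = 0.8 × 1060 + 0.2 × 150 = 848 + 30 = 878
EV(B) = 0.24 × 660 + 0.03 × 610 + 0.38 × 1000 + 0.35 × 280 = 158.4 + 18.3 + 380 + 98 = 654.7
EV(C) = 0.48 × 110 + 0.04 × 1080 + 0.48 × 350 = 52.8 + 43.2 + 168 = 264
Overall = 0.07 × 878 + 0.32 × 654.7 + 0.61 × 264 = 61.46 + 209.504 + 161.04 = 432.004

432.00 points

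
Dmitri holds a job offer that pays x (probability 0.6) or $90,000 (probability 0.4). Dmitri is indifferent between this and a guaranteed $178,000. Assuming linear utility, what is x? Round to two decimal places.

x = $236,666.67

0.6·x + 0.4·90000 = 178000
0.6·x = 178000 − 36000 = 142000
x = 142000 / 0.6 = 236666.6667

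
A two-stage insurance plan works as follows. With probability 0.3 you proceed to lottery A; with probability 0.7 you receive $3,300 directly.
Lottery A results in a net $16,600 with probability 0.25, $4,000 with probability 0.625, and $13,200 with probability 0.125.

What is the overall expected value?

EV(A) = 0.25 × 16600 + 0.625 × 4000 + 0.125 × 13200 = 4150 + 2500 + 1650 = 8300
Branch B: 3300 (certain)
Overall = 0.3 × 8300 + 0.7 × 3300 = 2490 + 2310 = 4800

$4,800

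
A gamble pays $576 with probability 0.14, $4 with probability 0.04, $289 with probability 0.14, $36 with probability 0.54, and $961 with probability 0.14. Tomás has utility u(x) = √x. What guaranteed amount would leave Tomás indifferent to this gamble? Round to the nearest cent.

$179.56

E[u] = 0.14·√576 + 0.04·√4 + 0.14·√289 + 0.54·√36 + 0.14·√961 = 0.14·24 + 0.04·2 + 0.14·17 + 0.54·6 + 0.14·31 = 13.4
CE = (13.4)² = 179.56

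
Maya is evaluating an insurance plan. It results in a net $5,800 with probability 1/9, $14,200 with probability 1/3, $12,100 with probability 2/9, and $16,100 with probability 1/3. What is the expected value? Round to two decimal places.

EV = 1/9 × 5800 + 1/3 × 14200 + 2/9 × 12100 + 1/3 × 16100 = 644.4444 + 4733.3333 + 2688.8889 + 5366.6667 = 13433.3333

$13,433.33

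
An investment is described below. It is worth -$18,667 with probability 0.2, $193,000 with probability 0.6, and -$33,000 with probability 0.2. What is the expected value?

EV = 0.2 × (-18667) + 0.6 × 193000 + 0.2 × (-33000) = -3733.4 + 115800 − 6600 = 105466.6

$105,466.60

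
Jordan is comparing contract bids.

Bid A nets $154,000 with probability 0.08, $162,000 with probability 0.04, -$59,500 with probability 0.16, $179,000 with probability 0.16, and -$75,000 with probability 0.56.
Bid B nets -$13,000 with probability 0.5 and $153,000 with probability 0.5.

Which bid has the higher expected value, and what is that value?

Bid A = 0.08 × 154000 + 0.04 × 162000 + 0.16 × (-59500) + 0.16 × 179000 + 0.56 × (-75000) = 12320 + 6480 − 9520 + 28640 − 42000 = -4080
Bid B = 0.5 × (-13000) + 0.5 × 153000 = -6500 + 76500 = 70000

Bid B ($70,000)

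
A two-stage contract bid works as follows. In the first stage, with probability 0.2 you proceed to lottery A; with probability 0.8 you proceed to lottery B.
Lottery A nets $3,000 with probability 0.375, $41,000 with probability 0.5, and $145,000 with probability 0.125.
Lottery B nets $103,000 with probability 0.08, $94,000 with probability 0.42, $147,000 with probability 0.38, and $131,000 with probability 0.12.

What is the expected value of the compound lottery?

$103,390

EV(A) = 0.375 × 3000 + 0.5 × 41000 + 0.125 × 145000 = 1125 + 20500 + 18125 = 39750
EV(B) = 0.08 × 103000 + 0.42 × 94000 + 0.38 × 147000 + 0.12 × 131000 = 8240 + 39480 + 55860 + 15720 = 119300
Overall = 0.2 × 39750 + 0.8 × 119300 = 7950 + 95440 = 103390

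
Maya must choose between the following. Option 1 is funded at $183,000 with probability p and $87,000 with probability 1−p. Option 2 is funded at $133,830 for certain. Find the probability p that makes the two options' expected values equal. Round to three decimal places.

p·183000 + (1−p)·87000 = 133830
96000p + 87000 = 133830
p = (133830 − 87000) / 96000

p = 0.488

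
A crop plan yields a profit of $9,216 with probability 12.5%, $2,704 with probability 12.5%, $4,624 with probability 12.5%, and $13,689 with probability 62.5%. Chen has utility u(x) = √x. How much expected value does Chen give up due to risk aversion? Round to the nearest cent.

$598.61

E[u] = 0.125·√9216 + 0.125·√2704 + 0.125·√4624 + 0.625·√13689 = 0.125·96 + 0.125·52 + 0.125·68 + 0.625·117 = 100.125
CE = (100.125)² = 10025.015625
Risk premium = EV − CE = 10623.625 − 10025.015625 = 598.609375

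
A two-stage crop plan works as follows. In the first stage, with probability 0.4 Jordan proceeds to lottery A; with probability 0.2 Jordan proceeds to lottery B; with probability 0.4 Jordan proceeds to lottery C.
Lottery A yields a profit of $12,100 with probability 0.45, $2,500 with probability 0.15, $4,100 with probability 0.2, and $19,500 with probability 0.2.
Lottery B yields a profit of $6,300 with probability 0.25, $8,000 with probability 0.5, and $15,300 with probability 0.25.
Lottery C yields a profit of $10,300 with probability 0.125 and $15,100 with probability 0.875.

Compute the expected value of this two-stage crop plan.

EV(A) = 0.45 × 12100 + 0.15 × 2500 + 0.2 × 4100 + 0.2 × 19500 = 5445 + 375 + 820 + 3900 = 10540
EV(B) = 0.25 × 6300 + 0.5 × 8000 + 0.25 × 15300 = 1575 + 4000 + 3825 = 9400
EV(C) = 0.125 × 10300 + 0.875 × 15100 = 1287.5 + 13212.5 = 14500
Overall = 0.4 × 10540 + 0.2 × 9400 + 0.4 × 14500 = 4216 + 1880 + 5800 = 11896

$11,896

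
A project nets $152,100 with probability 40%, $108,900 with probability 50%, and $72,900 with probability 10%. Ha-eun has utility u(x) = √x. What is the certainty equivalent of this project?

E[u] = 0.4·√152100 + 0.5·√108900 + 0.1·√72900 = 0.4·390 + 0.5·330 + 0.1·270 = 348
CE = (348)² = 121104

$121,104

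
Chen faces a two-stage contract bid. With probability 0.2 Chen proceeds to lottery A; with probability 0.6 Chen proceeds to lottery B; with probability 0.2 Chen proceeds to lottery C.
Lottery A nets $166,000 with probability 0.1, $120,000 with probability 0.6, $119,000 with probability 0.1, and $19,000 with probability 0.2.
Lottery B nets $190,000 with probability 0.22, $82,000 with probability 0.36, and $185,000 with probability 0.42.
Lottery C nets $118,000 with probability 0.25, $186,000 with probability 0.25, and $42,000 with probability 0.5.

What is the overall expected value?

$129,672

EV(A) = 0.1 × 166000 + 0.6 × 120000 + 0.1 × 119000 + 0.2 × 19000 = 16600 + 72000 + 11900 + 3800 = 104300
EV(B) = 0.22 × 190000 + 0.36 × 82000 + 0.42 × 185000 = 41800 + 29520 + 77700 = 149020
EV(C) = 0.25 × 118000 + 0.25 × 186000 + 0.5 × 42000 = 29500 + 46500 + 21000 = 97000
Overall = 0.2 × 104300 + 0.6 × 149020 + 0.2 × 97000 = 20860 + 89412 + 19400 = 129672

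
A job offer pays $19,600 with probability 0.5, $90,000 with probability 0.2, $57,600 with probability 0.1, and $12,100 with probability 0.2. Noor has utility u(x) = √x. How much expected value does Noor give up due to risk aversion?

$5,004

E[u] = 0.5·√19600 + 0.2·√90000 + 0.1·√57600 + 0.2·√12100 = 0.5·140 + 0.2·300 + 0.1·240 + 0.2·110 = 176
CE = (176)² = 30976
Risk premium = EV − CE = 35980 − 30976 = 5004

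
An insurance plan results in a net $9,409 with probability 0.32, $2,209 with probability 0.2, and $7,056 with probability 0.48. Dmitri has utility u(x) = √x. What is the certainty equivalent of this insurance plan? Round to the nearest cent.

E[u] = 0.32·√9409 + 0.2·√2209 + 0.48·√7056 = 0.32·97 + 0.2·47 + 0.48·84 = 80.76
CE = (80.76)² = 6522.1776

$6,522.18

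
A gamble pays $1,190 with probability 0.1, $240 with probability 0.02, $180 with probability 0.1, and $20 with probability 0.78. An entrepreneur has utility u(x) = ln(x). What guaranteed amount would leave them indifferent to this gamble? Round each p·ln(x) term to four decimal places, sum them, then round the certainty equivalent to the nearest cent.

E[u] = 0.1·ln(1190) + 0.02·ln(240) + 0.1·ln(180) + 0.78·ln(20) = 0.7082 + 0.1096 + 0.5193 + 2.3367 = 3.6738
CE = e^3.6738 ≈ 39.40

$39.40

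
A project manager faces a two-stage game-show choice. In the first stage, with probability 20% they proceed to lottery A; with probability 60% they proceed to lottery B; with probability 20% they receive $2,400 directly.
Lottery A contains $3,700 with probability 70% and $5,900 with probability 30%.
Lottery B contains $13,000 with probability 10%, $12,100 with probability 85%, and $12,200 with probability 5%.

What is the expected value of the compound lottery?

EV(A) = 0.7 × 3700 + 0.3 × 5900 = 2590 + 1770 = 4360
EV(B) = 0.1 × 13000 + 0.85 × 12100 + 0.05 × 12200 = 1300 + 10285 + 610 = 12195
Branch C: 2400 (certain)
Overall = 0.2 × 4360 + 0.6 × 12195 + 0.2 × 2400 = 872 + 7317 + 480 = 8669

$8,669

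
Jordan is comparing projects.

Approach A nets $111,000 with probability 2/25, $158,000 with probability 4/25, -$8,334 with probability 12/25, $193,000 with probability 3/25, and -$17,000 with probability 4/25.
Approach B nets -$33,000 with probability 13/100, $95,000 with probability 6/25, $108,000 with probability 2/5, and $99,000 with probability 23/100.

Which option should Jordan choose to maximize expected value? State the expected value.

Approach A = 2/25 × 111000 + 4/25 × 158000 + 12/25 × (-8334) + 3/25 × 193000 + 4/25 × (-17000) = 8880 + 25280 − 4000.32 + 23160 − 2720 = 50599.68
Approach B = 13/100 × (-33000) + 6/25 × 95000 + 2/5 × 108000 + 23/100 × 99000 = -4290 + 22800 + 43200 + 22770 = 84480

Approach B ($84,480)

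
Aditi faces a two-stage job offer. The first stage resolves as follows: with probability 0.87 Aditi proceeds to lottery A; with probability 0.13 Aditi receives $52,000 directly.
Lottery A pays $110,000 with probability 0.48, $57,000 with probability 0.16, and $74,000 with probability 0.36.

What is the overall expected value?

$83,807.20

EV(A) = 0.48 × 110000 + 0.16 × 57000 + 0.36 × 74000 = 52800 + 9120 + 26640 = 88560
Branch B: 52000 (certain)
Overall = 0.87 × 88560 + 0.13 × 52000 = 77047.2 + 6760 = 83807.2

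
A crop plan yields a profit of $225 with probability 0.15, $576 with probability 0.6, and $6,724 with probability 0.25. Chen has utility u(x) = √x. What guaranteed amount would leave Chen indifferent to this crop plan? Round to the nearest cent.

$1,380.12

E[u] = 0.15·√225 + 0.6·√576 + 0.25·√6724 = 0.15·15 + 0.6·24 + 0.25·82 = 37.15
CE = (37.15)² = 1380.1225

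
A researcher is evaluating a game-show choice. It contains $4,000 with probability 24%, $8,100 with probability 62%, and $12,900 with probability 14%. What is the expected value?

EV = 0.24 × 4000 + 0.62 × 8100 + 0.14 × 12900 = 960 + 5022 + 1806 = 7788

$7,788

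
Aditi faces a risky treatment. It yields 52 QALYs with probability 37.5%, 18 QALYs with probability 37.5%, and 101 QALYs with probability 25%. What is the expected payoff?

EV = 0.375 × 52 + 0.375 × 18 + 0.25 × 101 = 19.5 + 6.75 + 25.25 = 51.5

51.5 QALYs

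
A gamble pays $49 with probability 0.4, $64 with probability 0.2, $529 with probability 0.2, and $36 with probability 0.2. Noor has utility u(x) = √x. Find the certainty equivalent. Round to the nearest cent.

E[u] = 0.4·√49 + 0.2·√64 + 0.2·√529 + 0.2·√36 = 0.4·7 + 0.2·8 + 0.2·23 + 0.2·6 = 10.2
CE = (10.2)² = 104.04

$104.04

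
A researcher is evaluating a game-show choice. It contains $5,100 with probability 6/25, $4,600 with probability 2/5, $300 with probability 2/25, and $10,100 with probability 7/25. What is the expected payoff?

EV = 6/25 × 5100 + 2/5 × 4600 + 2/25 × 300 + 7/25 × 10100 = 1224 + 1840 + 24 + 2828 = 5916

$5,916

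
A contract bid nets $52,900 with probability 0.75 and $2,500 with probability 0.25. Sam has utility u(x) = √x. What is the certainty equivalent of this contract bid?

$34,225

E[u] = 0.75·√52900 + 0.25·√2500 = 0.75·230 + 0.25·50 = 185
CE = (185)² = 34225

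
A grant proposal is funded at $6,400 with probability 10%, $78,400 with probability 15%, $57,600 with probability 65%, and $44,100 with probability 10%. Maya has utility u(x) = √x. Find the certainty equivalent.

E[u] = 0.1·√6400 + 0.15·√78400 + 0.65·√57600 + 0.1·√44100 = 0.1·80 + 0.15·280 + 0.65·240 + 0.1·210 = 227
CE = (227)² = 51529

$51,529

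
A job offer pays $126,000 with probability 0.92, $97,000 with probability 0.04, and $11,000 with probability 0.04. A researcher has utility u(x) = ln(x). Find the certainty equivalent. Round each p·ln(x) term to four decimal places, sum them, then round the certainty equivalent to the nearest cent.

E[u] = 0.92·ln(126000) + 0.04·ln(97000) + 0.04·ln(11000) = 10.8045 + 0.4593 + 0.3722 = 11.6360
CE = e^11.6360 ≈ 113096.87

$113,096.87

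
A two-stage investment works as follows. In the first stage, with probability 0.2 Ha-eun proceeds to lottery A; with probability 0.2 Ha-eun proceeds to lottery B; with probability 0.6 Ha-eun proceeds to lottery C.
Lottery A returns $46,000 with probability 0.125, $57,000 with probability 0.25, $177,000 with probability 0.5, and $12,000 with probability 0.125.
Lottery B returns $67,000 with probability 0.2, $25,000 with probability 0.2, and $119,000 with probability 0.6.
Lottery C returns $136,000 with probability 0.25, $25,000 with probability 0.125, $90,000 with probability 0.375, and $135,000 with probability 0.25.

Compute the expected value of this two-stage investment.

EV(A) = 0.125 × 46000 + 0.25 × 57000 + 0.5 × 177000 + 0.125 × 12000 = 5750 + 14250 + 88500 + 1500 = 110000
EV(B) = 0.2 × 67000 + 0.2 × 25000 + 0.6 × 119000 = 13400 + 5000 + 71400 = 89800
EV(C) = 0.25 × 136000 + 0.125 × 25000 + 0.375 × 90000 + 0.25 × 135000 = 34000 + 3125 + 33750 + 33750 = 104625
Overall = 0.2 × 110000 + 0.2 × 89800 + 0.6 × 104625 = 22000 + 17960 + 62775 = 102735

$102,735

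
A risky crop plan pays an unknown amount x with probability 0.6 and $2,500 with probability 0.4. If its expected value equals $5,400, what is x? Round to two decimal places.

0.6·x + 0.4·2500 = 5400
0.6·x = 5400 − 1000 = 4400
x = 4400 / 0.6 = 7333.3333

x = $7,333.33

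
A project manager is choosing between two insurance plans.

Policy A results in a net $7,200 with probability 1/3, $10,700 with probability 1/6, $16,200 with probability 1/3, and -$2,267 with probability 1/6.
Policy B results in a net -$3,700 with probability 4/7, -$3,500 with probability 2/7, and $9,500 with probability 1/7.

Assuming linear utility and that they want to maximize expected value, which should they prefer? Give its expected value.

Policy A = 1/3 × 7200 + 1/6 × 10700 + 1/3 × 16200 + 1/6 × (-2267) = 2400 + 1783.3333 + 5400 − 377.8333 = 9205.5
Policy B = 4/7 × (-3700) + 2/7 × (-3500) + 1/7 × 9500 = -2114.2857 − 1000 + 1357.1429 = -1757.1429

Policy A ($9,205.50)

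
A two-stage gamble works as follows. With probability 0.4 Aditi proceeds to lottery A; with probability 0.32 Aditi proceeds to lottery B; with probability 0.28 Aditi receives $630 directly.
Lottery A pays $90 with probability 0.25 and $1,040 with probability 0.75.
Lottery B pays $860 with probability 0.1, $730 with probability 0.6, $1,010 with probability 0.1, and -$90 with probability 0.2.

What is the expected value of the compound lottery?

$691.64

EV(A) = 0.25 × 90 + 0.75 × 1040 = 22.5 + 780 = 802.5
EV(B) = 0.1 × 860 + 0.6 × 730 + 0.1 × 1010 + 0.2 × (-90) = 86 + 438 + 101 − 18 = 607
Branch C: 630 (certain)
Overall = 0.4 × 802.5 + 0.32 × 607 + 0.28 × 630 = 321 + 194.24 + 176.4 = 691.64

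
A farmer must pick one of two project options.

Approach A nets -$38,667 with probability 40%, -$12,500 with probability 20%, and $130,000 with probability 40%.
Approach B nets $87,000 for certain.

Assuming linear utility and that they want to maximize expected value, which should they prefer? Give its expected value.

Approach A = 0.4 × (-38667) + 0.2 × (-12500) + 0.4 × 130000 = -15466.8 − 2500 + 52000 = 34033.2
Approach B: 87000 (certain)

Approach B ($87,000)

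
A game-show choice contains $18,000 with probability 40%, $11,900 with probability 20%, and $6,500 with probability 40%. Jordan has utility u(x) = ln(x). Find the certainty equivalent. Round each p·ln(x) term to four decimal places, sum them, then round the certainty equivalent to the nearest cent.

$11,025.87

E[u] = 0.4·ln(18000) + 0.2·ln(11900) + 0.4·ln(6500) = 3.9193 + 1.8769 + 3.5118 = 9.3080
CE = e^9.3080 ≈ 11025.87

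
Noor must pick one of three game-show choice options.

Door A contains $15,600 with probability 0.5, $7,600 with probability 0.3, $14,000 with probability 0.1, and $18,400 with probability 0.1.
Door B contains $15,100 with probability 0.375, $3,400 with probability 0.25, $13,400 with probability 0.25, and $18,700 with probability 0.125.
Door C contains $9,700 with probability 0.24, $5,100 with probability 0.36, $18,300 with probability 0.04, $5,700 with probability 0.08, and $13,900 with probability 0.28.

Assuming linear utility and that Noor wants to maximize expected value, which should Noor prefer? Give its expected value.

Door A = 0.5 × 15600 + 0.3 × 7600 + 0.1 × 14000 + 0.1 × 18400 = 7800 + 2280 + 1400 + 1840 = 13320
Door B = 0.375 × 15100 + 0.25 × 3400 + 0.25 × 13400 + 0.125 × 18700 = 5662.5 + 850 + 3350 + 2337.5 = 12200
Door C = 0.24 × 9700 + 0.36 × 5100 + 0.04 × 18300 + 0.08 × 5700 + 0.28 × 13900 = 2328 + 1836 + 732 + 456 + 3892 = 9244

Door A ($13,320)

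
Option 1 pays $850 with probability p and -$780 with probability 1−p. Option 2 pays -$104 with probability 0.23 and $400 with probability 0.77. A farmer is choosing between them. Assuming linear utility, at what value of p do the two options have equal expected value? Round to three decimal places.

EV(Option 2) = 0.23 × (-104) + 0.77 × 400 = -23.92 + 308 = 284.08
p·850 + (1−p)·(-780) = 284.08
1630p − 780 = 284.08
p = (284.08 + 780) / 1630

p = 0.653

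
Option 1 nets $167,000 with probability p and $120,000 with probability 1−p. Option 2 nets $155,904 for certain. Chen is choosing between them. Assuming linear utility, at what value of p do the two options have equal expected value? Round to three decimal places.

p = 0.764

p·167000 + (1−p)·120000 = 155904
47000p + 120000 = 155904
p = (155904 − 120000) / 47000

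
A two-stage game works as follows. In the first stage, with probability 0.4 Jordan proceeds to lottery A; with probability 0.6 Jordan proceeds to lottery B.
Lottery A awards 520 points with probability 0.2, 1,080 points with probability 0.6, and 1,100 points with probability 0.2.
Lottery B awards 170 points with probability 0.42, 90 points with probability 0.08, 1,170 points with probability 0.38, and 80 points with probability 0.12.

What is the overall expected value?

EV(A) = 0.2 × 520 + 0.6 × 1080 + 0.2 × 1100 = 104 + 648 + 220 = 972
EV(B) = 0.42 × 170 + 0.08 × 90 + 0.38 × 1170 + 0.12 × 80 = 71.4 + 7.2 + 444.6 + 9.6 = 532.8
Overall = 0.4 × 972 + 0.6 × 532.8 = 388.8 + 319.68 = 708.48

708.48 points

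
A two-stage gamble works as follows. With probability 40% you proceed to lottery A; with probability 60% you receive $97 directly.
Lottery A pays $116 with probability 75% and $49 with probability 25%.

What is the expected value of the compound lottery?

$97.90

EV(A) = 0.75 × 116 + 0.25 × 49 = 87 + 12.25 = 99.25
Branch B: 97 (certain)
Overall = 0.4 × 99.25 + 0.6 × 97 = 39.7 + 58.2 = 97.9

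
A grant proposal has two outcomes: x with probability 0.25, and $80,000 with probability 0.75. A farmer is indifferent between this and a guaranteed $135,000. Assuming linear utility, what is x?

0.25·x + 0.75·80000 = 135000
0.25·x = 135000 − 60000 = 75000
x = 75000 / 0.25 = 300000

x = $300,000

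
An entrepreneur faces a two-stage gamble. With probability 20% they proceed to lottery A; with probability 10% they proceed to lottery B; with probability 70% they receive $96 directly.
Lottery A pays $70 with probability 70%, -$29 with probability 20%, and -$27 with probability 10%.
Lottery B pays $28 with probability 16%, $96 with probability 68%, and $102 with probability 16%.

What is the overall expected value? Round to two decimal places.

EV(A) = 0.7 × 70 + 0.2 × (-29) + 0.1 × (-27) = 49 − 5.8 − 2.7 = 40.5
EV(B) = 0.16 × 28 + 0.68 × 96 + 0.16 × 102 = 4.48 + 65.28 + 16.32 = 86.08
Branch C: 96 (certain)
Overall = 0.2 × 40.5 + 0.1 × 86.08 + 0.7 × 96 = 8.1 + 8.608 + 67.2 = 83.908

$83.91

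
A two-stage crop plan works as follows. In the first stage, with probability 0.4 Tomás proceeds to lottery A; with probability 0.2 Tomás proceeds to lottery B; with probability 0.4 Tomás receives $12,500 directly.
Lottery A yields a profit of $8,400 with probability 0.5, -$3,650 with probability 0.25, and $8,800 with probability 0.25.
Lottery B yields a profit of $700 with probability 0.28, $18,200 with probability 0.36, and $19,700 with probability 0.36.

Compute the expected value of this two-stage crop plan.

$9,963

EV(A) = 0.5 × 8400 + 0.25 × (-3650) + 0.25 × 8800 = 4200 − 912.5 + 2200 = 5487.5
EV(B) = 0.28 × 700 + 0.36 × 18200 + 0.36 × 19700 = 196 + 6552 + 7092 = 13840
Branch C: 12500 (certain)
Overall = 0.4 × 5487.5 + 0.2 × 13840 + 0.4 × 12500 = 2195 + 2768 + 5000 = 9963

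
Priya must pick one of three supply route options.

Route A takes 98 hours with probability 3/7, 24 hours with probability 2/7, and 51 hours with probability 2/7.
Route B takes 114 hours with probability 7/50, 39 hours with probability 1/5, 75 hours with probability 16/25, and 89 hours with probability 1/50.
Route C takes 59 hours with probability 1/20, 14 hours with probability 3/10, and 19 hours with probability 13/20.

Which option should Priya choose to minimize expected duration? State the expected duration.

Route C (19.5 hours)

Route A = 3/7 × 98 + 2/7 × 24 + 2/7 × 51 = 42 + 6.8571 + 14.5714 = 63.4286
Route B = 7/50 × 114 + 1/5 × 39 + 16/25 × 75 + 1/50 × 89 = 15.96 + 7.8 + 48 + 1.78 = 73.54
Route C = 1/20 × 59 + 3/10 × 14 + 13/20 × 19 = 2.95 + 4.2 + 12.35 = 19.5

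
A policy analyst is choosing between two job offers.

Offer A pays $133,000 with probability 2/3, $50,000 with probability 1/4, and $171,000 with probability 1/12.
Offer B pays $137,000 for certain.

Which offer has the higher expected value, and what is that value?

Offer A = 2/3 × 133000 + 1/4 × 50000 + 1/12 × 171000 = 88666.6667 + 12500 + 14250 = 115416.6667
Offer B: 137000 (certain)

Offer B ($137,000)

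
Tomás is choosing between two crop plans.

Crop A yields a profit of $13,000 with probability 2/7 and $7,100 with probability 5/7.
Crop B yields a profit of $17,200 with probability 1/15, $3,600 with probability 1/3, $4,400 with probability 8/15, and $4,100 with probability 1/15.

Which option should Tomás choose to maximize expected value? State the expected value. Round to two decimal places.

Crop A ($8,785.71)

Crop A = 2/7 × 13000 + 5/7 × 7100 = 3714.2857 + 5071.4286 = 8785.7143
Crop B = 1/15 × 17200 + 1/3 × 3600 + 8/15 × 4400 + 1/15 × 4100 = 1146.6667 + 1200 + 2346.6667 + 273.3333 = 4966.6667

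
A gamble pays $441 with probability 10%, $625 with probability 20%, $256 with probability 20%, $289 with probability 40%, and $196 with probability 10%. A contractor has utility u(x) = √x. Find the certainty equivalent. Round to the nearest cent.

$342.25

E[u] = 0.1·√441 + 0.2·√625 + 0.2·√256 + 0.4·√289 + 0.1·√196 = 0.1·21 + 0.2·25 + 0.2·16 + 0.4·17 + 0.1·14 = 18.5
CE = (18.5)² = 342.25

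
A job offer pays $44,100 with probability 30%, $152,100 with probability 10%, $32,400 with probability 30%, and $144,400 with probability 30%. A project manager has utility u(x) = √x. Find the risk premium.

E[u] = 0.3·√44100 + 0.1·√152100 + 0.3·√32400 + 0.3·√144400 = 0.3·210 + 0.1·390 + 0.3·180 + 0.3·380 = 270
CE = (270)² = 72900
Risk premium = EV − CE = 81480 − 72900 = 8580

$8,580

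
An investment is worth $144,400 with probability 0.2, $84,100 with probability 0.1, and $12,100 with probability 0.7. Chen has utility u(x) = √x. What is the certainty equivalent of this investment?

E[u] = 0.2·√144400 + 0.1·√84100 + 0.7·√12100 = 0.2·380 + 0.1·290 + 0.7·110 = 182
CE = (182)² = 33124

$33,124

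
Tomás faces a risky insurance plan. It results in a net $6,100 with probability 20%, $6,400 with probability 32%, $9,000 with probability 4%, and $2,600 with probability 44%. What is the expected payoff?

EV = 0.2 × 6100 + 0.32 × 6400 + 0.04 × 9000 + 0.44 × 2600 = 1220 + 2048 + 360 + 1144 = 4772

$4,772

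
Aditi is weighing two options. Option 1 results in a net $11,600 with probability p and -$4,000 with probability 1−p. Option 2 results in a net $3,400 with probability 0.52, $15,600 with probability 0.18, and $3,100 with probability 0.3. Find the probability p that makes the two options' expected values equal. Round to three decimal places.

EV(Option 2) = 0.52 × 3400 + 0.18 × 15600 + 0.3 × 3100 = 1768 + 2808 + 930 = 5506
p·11600 + (1−p)·(-4000) = 5506
15600p − 4000 = 5506
p = (5506 + 4000) / 15600

p = 0.609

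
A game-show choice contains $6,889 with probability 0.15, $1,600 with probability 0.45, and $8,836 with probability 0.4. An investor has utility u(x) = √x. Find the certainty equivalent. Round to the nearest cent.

E[u] = 0.15·√6889 + 0.45·√1600 + 0.4·√8836 = 0.15·83 + 0.45·40 + 0.4·94 = 68.05
CE = (68.05)² = 4630.8025

$4,630.80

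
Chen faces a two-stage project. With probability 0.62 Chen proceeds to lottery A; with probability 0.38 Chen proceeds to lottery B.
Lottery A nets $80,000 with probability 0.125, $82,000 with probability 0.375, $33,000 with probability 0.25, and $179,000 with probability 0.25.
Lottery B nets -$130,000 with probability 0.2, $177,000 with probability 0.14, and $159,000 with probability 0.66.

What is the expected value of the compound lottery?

$97,538.60

EV(A) = 0.125 × 80000 + 0.375 × 82000 + 0.25 × 33000 + 0.25 × 179000 = 10000 + 30750 + 8250 + 44750 = 93750
EV(B) = 0.2 × (-130000) + 0.14 × 177000 + 0.66 × 159000 = -26000 + 24780 + 104940 = 103720
Overall = 0.62 × 93750 + 0.38 × 103720 = 58125 + 39413.6 = 97538.6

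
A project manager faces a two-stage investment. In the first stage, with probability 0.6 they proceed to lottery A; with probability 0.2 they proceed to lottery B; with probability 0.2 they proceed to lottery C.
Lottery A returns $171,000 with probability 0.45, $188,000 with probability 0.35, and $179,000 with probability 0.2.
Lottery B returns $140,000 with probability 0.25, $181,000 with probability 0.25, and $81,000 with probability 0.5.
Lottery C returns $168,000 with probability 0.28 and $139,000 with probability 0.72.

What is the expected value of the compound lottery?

EV(A) = 0.45 × 171000 + 0.35 × 188000 + 0.2 × 179000 = 76950 + 65800 + 35800 = 178550
EV(B) = 0.25 × 140000 + 0.25 × 181000 + 0.5 × 81000 = 35000 + 45250 + 40500 = 120750
EV(C) = 0.28 × 168000 + 0.72 × 139000 = 47040 + 100080 = 147120
Overall = 0.6 × 178550 + 0.2 × 120750 + 0.2 × 147120 = 107130 + 24150 + 29424 = 160704

$160,704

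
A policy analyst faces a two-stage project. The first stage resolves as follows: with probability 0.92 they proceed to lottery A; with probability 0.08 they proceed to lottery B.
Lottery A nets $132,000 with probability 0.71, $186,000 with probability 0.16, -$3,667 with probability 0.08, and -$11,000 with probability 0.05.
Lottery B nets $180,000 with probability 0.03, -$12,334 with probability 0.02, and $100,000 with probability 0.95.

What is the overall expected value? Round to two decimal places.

$120,837.97

EV(A) = 0.71 × 132000 + 0.16 × 186000 + 0.08 × (-3667) + 0.05 × (-11000) = 93720 + 29760 − 293.36 − 550 = 122636.64
EV(B) = 0.03 × 180000 + 0.02 × (-12334) + 0.95 × 100000 = 5400 − 246.68 + 95000 = 100153.32
Overall = 0.92 × 122636.64 + 0.08 × 100153.32 = 112825.7088 + 8012.2656 = 120837.9744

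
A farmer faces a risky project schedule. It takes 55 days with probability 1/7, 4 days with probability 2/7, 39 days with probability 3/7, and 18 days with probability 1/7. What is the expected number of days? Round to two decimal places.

EV = 1/7 × 55 + 2/7 × 4 + 3/7 × 39 + 1/7 × 18 = 7.8571 + 1.1429 + 16.7143 + 2.5714 = 28.2857

28.29 days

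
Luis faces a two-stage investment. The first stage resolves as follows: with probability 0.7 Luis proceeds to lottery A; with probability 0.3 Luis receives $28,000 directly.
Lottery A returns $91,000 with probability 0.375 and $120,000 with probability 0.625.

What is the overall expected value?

$84,787.50

EV(A) = 0.375 × 91000 + 0.625 × 120000 = 34125 + 75000 = 109125
Branch B: 28000 (certain)
Overall = 0.7 × 109125 + 0.3 × 28000 = 76387.5 + 8400 = 84787.5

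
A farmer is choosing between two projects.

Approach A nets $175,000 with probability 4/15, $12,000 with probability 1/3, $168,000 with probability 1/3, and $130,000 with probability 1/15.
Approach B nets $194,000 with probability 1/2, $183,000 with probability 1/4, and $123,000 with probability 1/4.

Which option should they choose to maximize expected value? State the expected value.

Approach A = 4/15 × 175000 + 1/3 × 12000 + 1/3 × 168000 + 1/15 × 130000 = 46666.6667 + 4000 + 56000 + 8666.6667 = 115333.3333
Approach B = 1/2 × 194000 + 1/4 × 183000 + 1/4 × 123000 = 97000 + 45750 + 30750 = 173500

Approach B ($173,500)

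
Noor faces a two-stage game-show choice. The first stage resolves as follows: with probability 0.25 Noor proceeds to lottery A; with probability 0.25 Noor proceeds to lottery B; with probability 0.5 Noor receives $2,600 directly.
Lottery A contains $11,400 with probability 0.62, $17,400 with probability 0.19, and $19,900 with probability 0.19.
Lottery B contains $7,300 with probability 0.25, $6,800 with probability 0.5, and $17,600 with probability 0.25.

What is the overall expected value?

$7,245

EV(A) = 0.62 × 11400 + 0.19 × 17400 + 0.19 × 19900 = 7068 + 3306 + 3781 = 14155
EV(B) = 0.25 × 7300 + 0.5 × 6800 + 0.25 × 17600 = 1825 + 3400 + 4400 = 9625
Branch C: 2600 (certain)
Overall = 0.25 × 14155 + 0.25 × 9625 + 0.5 × 2600 = 3538.75 + 2406.25 + 1300 = 7245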